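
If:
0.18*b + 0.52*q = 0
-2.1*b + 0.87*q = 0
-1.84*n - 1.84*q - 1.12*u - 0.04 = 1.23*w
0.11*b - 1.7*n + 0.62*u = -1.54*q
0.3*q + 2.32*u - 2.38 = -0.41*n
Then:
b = 0.00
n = 0.35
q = 0.00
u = 0.96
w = -1.44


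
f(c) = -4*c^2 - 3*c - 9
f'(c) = -8*c - 3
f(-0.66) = -8.76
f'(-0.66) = 2.28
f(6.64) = -205.28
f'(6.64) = -56.12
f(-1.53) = -13.77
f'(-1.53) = 9.24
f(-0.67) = -8.79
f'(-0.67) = 2.36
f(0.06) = -9.19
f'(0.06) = -3.48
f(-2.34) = -23.88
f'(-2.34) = 15.72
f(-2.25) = -22.50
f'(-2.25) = 15.00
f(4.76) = -113.91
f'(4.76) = -41.08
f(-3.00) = -36.00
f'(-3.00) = 21.00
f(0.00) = -9.00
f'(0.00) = -3.00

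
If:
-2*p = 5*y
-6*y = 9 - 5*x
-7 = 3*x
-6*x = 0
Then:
No Solution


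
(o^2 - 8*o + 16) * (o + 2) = o^3 - 6*o^2 + 32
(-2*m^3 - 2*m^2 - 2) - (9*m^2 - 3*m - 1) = -2*m^3 - 11*m^2 + 3*m - 1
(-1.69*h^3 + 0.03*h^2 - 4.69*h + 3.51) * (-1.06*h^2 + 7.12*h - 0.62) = 1.7914*h^5 - 12.0646*h^4 + 6.2328*h^3 - 37.132*h^2 + 27.899*h - 2.1762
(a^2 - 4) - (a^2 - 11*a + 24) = 11*a - 28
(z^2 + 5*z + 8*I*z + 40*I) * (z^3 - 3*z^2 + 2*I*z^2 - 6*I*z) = z^5 + 2*z^4 + 10*I*z^4 - 31*z^3 + 20*I*z^3 - 32*z^2 - 150*I*z^2 + 240*z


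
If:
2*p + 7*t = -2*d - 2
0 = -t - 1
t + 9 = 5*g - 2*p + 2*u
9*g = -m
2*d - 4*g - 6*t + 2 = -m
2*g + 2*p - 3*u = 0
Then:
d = 225/64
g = 37/32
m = -333/32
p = -65/64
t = -1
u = 3/32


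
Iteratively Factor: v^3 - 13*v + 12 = (v + 4)*(v^2 - 4*v + 3) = (v - 1)*(v + 4)*(v - 3)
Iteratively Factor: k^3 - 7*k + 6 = (k - 2)*(k^2 + 2*k - 3) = (k - 2)*(k - 1)*(k + 3)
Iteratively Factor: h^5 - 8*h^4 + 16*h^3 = (h)*(h^4 - 8*h^3 + 16*h^2) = h*(h - 4)*(h^3 - 4*h^2) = h^2*(h - 4)*(h^2 - 4*h) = h^3*(h - 4)*(h - 4)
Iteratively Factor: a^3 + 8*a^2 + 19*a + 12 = (a + 3)*(a^2 + 5*a + 4) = (a + 1)*(a + 3)*(a + 4)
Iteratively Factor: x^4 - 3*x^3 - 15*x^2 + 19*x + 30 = (x - 5)*(x^3 + 2*x^2 - 5*x - 6) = (x - 5)*(x - 2)*(x^2 + 4*x + 3) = (x - 5)*(x - 2)*(x + 1)*(x + 3)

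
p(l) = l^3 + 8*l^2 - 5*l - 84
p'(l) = 3*l^2 + 16*l - 5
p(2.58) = -26.48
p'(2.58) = 56.25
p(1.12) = -78.16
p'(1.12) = 16.68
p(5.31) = 264.74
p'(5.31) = 164.55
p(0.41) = -84.64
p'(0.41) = 2.06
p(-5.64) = 19.27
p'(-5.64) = 0.19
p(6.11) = 412.21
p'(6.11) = 204.76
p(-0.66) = -77.50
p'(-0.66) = -14.25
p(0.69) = -83.31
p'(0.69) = 7.47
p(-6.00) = 18.00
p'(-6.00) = 7.00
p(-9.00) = -120.00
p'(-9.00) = 94.00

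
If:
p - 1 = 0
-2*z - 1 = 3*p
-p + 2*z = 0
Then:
No Solution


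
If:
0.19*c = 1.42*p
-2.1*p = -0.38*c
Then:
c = 0.00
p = 0.00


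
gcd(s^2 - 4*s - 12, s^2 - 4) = s + 2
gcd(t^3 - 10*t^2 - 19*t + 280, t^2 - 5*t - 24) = t - 8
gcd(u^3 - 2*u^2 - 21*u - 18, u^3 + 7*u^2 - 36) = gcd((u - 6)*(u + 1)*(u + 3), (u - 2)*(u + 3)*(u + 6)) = u + 3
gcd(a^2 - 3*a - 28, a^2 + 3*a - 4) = a + 4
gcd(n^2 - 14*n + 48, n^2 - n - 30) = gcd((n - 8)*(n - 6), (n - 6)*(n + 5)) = n - 6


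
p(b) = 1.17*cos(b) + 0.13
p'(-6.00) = -0.33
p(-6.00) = 1.25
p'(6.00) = 0.33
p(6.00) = 1.25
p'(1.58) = -1.17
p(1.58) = 0.12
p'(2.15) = -0.98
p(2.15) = -0.51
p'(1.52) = -1.17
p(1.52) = 0.19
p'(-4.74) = -1.17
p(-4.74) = 0.16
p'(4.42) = 1.12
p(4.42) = -0.21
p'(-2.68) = 0.52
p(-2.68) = -0.92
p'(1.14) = -1.06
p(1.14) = 0.62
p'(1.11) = -1.05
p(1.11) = 0.65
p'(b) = -1.17*sin(b)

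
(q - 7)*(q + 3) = q^2 - 4*q - 21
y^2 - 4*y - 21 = (y - 7)*(y + 3)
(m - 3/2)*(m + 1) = m^2 - m/2 - 3/2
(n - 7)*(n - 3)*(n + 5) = n^3 - 5*n^2 - 29*n + 105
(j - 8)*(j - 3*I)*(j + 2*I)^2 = j^4 - 8*j^3 + I*j^3 + 8*j^2 - 8*I*j^2 - 64*j + 12*I*j - 96*I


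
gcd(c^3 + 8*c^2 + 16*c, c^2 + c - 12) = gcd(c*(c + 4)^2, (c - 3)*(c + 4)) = c + 4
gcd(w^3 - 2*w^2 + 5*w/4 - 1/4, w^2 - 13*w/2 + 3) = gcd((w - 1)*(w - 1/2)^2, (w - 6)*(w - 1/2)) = w - 1/2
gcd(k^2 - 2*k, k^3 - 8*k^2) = k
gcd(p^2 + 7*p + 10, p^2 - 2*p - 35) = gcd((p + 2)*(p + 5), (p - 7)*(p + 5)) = p + 5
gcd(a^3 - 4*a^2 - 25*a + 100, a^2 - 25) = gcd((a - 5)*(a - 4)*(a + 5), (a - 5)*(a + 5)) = a^2 - 25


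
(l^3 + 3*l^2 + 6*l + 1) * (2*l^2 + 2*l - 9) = 2*l^5 + 8*l^4 + 9*l^3 - 13*l^2 - 52*l - 9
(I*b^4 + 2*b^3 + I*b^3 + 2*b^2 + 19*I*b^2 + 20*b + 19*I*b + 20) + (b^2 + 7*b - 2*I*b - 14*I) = I*b^4 + 2*b^3 + I*b^3 + 3*b^2 + 19*I*b^2 + 27*b + 17*I*b + 20 - 14*I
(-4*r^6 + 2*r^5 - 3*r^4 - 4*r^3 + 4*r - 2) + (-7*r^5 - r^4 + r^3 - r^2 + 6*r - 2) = -4*r^6 - 5*r^5 - 4*r^4 - 3*r^3 - r^2 + 10*r - 4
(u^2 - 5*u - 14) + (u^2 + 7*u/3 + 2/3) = 2*u^2 - 8*u/3 - 40/3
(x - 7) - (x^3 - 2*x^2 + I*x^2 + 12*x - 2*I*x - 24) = -x^3 + 2*x^2 - I*x^2 - 11*x + 2*I*x + 17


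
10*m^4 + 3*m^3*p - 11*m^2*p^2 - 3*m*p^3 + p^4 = (-5*m + p)*(-m + p)*(m + p)*(2*m + p)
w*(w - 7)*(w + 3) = w^3 - 4*w^2 - 21*w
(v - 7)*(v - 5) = v^2 - 12*v + 35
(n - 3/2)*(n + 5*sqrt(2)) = n^2 - 3*n/2 + 5*sqrt(2)*n - 15*sqrt(2)/2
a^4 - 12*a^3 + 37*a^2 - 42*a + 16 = (a - 8)*(a - 2)*(a - 1)^2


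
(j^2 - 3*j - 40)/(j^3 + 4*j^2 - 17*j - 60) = (j - 8)/(j^2 - j - 12)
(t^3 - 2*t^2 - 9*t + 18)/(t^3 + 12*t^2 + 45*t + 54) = (t^2 - 5*t + 6)/(t^2 + 9*t + 18)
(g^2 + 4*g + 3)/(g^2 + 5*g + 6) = (g + 1)/(g + 2)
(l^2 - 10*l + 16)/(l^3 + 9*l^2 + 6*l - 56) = (l - 8)/(l^2 + 11*l + 28)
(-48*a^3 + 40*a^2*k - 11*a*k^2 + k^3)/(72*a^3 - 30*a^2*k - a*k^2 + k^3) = (-4*a + k)/(6*a + k)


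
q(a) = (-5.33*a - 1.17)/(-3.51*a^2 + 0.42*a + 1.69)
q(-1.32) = -1.18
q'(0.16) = -3.71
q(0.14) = -1.14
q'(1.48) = -2.13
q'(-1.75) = -0.54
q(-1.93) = -0.75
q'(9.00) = -0.02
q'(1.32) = -3.47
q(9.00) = 0.18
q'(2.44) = -0.42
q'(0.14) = -3.55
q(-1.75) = -0.83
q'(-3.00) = -0.16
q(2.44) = 0.78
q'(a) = (-5.33*a - 1.17)*(7.02*a - 0.42)/(-3.51*a^2 + 0.42*a + 1.69)^2 - 5.33/(-3.51*a^2 + 0.42*a + 1.69) = (18.7083*a^2 - 2.2386*a - (5.33*a + 1.17)*(7.02*a - 0.42) - 9.0077)/(-3.51*a^2 + 0.42*a + 1.69)^2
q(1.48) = 1.68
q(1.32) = 2.12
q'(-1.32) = -1.22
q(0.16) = -1.21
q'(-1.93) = -0.42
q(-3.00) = -0.48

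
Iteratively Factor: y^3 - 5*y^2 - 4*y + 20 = (y - 5)*(y^2 - 4) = (y - 5)*(y - 2)*(y + 2)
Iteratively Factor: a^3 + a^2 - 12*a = (a - 3)*(a^2 + 4*a) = (a - 3)*(a + 4)*(a)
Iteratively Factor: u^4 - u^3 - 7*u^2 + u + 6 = (u - 1)*(u^3 - 7*u - 6) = (u - 3)*(u - 1)*(u^2 + 3*u + 2) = (u - 3)*(u - 1)*(u + 1)*(u + 2)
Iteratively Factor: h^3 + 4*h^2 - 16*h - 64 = (h - 4)*(h^2 + 8*h + 16) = (h - 4)*(h + 4)*(h + 4)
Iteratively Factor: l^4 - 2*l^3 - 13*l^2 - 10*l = (l + 2)*(l^3 - 4*l^2 - 5*l) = (l - 5)*(l + 2)*(l^2 + l) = l*(l - 5)*(l + 2)*(l + 1)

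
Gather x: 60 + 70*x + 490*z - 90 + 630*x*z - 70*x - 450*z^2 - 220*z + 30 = 630*x*z - 450*z^2 + 270*z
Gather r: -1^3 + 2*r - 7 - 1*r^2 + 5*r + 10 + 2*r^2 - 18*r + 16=r^2 - 11*r + 18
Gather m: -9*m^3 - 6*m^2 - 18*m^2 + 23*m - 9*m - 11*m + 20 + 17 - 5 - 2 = -9*m^3 - 24*m^2 + 3*m + 30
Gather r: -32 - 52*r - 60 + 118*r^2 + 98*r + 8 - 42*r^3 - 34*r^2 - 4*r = -42*r^3 + 84*r^2 + 42*r - 84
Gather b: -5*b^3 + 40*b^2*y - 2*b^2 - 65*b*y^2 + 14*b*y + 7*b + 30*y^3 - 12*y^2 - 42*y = -5*b^3 + b^2*(40*y - 2) + b*(-65*y^2 + 14*y + 7) + 30*y^3 - 12*y^2 - 42*y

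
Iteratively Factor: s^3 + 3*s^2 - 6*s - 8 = (s + 4)*(s^2 - s - 2) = (s - 2)*(s + 4)*(s + 1)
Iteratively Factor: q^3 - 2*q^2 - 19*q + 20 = (q - 5)*(q^2 + 3*q - 4) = (q - 5)*(q - 1)*(q + 4)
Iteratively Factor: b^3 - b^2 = (b)*(b^2 - b) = b^2*(b - 1)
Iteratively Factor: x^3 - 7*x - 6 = (x + 2)*(x^2 - 2*x - 3) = (x + 1)*(x + 2)*(x - 3)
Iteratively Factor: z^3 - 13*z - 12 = (z + 1)*(z^2 - z - 12) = (z - 4)*(z + 1)*(z + 3)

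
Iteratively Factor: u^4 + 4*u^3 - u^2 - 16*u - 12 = (u + 1)*(u^3 + 3*u^2 - 4*u - 12) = (u + 1)*(u + 3)*(u^2 - 4) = (u + 1)*(u + 2)*(u + 3)*(u - 2)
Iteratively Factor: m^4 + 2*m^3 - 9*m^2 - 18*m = (m + 3)*(m^3 - m^2 - 6*m) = (m - 3)*(m + 3)*(m^2 + 2*m) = m*(m - 3)*(m + 3)*(m + 2)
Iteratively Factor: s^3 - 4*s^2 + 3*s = (s - 1)*(s^2 - 3*s) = s*(s - 1)*(s - 3)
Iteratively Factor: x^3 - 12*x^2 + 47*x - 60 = (x - 5)*(x^2 - 7*x + 12) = (x - 5)*(x - 3)*(x - 4)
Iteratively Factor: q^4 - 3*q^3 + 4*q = (q)*(q^3 - 3*q^2 + 4) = q*(q - 2)*(q^2 - q - 2) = q*(q - 2)*(q + 1)*(q - 2)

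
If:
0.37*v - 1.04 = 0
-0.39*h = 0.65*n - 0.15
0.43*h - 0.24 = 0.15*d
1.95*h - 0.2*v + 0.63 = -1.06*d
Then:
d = -0.66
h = 0.33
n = 0.03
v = 2.81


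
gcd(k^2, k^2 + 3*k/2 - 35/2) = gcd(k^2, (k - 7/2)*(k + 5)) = 1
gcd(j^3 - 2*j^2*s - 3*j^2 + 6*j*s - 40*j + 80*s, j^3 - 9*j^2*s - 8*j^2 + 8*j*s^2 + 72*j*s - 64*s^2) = j - 8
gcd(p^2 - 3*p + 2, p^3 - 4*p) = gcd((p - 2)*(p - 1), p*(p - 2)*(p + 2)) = p - 2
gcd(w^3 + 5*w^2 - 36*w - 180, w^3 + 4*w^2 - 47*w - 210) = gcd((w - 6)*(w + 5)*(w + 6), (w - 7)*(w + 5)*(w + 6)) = w^2 + 11*w + 30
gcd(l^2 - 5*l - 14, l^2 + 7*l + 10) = l + 2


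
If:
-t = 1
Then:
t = -1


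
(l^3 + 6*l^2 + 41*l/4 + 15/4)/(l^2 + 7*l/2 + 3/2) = l + 5/2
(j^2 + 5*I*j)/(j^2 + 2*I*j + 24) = j*(j + 5*I)/(j^2 + 2*I*j + 24)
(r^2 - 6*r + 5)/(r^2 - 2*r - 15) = (r - 1)/(r + 3)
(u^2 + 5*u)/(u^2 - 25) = u/(u - 5)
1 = 1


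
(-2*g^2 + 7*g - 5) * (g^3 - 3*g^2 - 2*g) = -2*g^5 + 13*g^4 - 22*g^3 + g^2 + 10*g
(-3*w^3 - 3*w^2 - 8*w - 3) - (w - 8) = -3*w^3 - 3*w^2 - 9*w + 5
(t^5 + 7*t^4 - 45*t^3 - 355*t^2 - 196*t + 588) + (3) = t^5 + 7*t^4 - 45*t^3 - 355*t^2 - 196*t + 591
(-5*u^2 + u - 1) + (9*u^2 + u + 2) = 4*u^2 + 2*u + 1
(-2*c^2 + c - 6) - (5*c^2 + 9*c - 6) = -7*c^2 - 8*c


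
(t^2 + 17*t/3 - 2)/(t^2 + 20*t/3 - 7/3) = (t + 6)/(t + 7)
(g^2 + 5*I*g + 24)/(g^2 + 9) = (g + 8*I)/(g + 3*I)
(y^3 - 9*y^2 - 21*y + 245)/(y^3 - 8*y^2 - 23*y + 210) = (y - 7)/(y - 6)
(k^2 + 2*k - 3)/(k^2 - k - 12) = (k - 1)/(k - 4)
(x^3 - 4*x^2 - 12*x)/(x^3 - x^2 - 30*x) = (x + 2)/(x + 5)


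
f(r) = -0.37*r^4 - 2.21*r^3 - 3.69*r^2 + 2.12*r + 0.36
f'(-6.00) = 127.40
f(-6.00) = -147.36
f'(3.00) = -119.65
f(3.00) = -116.13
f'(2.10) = -56.32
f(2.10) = -39.12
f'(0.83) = -9.42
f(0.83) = -1.86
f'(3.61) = -180.55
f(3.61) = -206.89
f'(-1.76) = 2.64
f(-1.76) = -6.30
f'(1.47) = -27.76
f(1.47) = -13.25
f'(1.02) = -13.88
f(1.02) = -4.06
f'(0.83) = -9.42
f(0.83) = -1.86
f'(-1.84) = 2.47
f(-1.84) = -6.51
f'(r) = -1.48*r^3 - 6.63*r^2 - 7.38*r + 2.12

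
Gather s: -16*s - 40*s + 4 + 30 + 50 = 84 - 56*s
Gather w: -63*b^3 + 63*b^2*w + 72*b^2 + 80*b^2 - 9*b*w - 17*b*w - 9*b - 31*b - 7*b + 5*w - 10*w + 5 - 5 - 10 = -63*b^3 + 152*b^2 - 47*b + w*(63*b^2 - 26*b - 5) - 10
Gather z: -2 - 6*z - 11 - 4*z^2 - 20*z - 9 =-4*z^2 - 26*z - 22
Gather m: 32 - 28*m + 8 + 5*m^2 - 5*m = 5*m^2 - 33*m + 40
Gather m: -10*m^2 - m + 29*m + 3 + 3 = -10*m^2 + 28*m + 6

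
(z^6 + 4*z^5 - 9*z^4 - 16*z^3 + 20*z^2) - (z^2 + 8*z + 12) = z^6 + 4*z^5 - 9*z^4 - 16*z^3 + 19*z^2 - 8*z - 12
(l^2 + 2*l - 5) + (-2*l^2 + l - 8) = -l^2 + 3*l - 13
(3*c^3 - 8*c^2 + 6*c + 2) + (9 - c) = 3*c^3 - 8*c^2 + 5*c + 11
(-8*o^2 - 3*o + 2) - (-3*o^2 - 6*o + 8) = -5*o^2 + 3*o - 6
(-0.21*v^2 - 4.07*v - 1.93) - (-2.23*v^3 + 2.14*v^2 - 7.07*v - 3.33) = 2.23*v^3 - 2.35*v^2 + 3.0*v + 1.4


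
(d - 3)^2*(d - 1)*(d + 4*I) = d^4 - 7*d^3 + 4*I*d^3 + 15*d^2 - 28*I*d^2 - 9*d + 60*I*d - 36*I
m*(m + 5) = m^2 + 5*m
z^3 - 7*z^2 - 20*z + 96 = (z - 8)*(z - 3)*(z + 4)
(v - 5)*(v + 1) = v^2 - 4*v - 5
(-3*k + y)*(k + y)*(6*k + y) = -18*k^3 - 15*k^2*y + 4*k*y^2 + y^3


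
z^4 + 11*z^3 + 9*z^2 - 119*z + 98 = (z - 2)*(z - 1)*(z + 7)^2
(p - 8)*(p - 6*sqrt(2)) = p^2 - 6*sqrt(2)*p - 8*p + 48*sqrt(2)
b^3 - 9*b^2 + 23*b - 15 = (b - 5)*(b - 3)*(b - 1)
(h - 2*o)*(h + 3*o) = h^2 + h*o - 6*o^2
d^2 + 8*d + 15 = (d + 3)*(d + 5)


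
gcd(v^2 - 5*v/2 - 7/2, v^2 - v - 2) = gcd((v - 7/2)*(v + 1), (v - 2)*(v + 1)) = v + 1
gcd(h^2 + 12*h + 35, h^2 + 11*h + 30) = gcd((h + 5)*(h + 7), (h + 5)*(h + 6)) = h + 5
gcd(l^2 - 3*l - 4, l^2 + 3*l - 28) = l - 4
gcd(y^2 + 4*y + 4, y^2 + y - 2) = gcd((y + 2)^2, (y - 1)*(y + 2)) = y + 2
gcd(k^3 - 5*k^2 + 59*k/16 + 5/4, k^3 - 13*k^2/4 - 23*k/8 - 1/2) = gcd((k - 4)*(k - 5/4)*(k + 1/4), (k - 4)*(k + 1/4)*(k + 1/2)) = k^2 - 15*k/4 - 1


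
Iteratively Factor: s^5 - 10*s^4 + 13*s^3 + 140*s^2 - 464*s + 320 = (s - 4)*(s^4 - 6*s^3 - 11*s^2 + 96*s - 80) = (s - 4)*(s - 1)*(s^3 - 5*s^2 - 16*s + 80) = (s - 5)*(s - 4)*(s - 1)*(s^2 - 16) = (s - 5)*(s - 4)*(s - 1)*(s + 4)*(s - 4)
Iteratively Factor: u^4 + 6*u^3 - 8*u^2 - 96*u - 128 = (u - 4)*(u^3 + 10*u^2 + 32*u + 32) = (u - 4)*(u + 2)*(u^2 + 8*u + 16) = (u - 4)*(u + 2)*(u + 4)*(u + 4)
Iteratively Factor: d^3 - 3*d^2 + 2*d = (d - 1)*(d^2 - 2*d) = (d - 2)*(d - 1)*(d)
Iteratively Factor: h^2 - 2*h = (h - 2)*(h)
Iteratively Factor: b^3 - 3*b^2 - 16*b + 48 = (b + 4)*(b^2 - 7*b + 12) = (b - 3)*(b + 4)*(b - 4)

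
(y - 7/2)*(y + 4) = y^2 + y/2 - 14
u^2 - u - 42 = (u - 7)*(u + 6)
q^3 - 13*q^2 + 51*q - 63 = (q - 7)*(q - 3)^2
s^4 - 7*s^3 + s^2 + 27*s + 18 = (s - 6)*(s - 3)*(s + 1)^2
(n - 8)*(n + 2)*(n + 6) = n^3 - 52*n - 96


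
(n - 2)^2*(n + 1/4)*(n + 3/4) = n^4 - 3*n^3 + 3*n^2/16 + 13*n/4 + 3/4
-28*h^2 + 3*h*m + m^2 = (-4*h + m)*(7*h + m)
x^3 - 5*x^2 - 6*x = x*(x - 6)*(x + 1)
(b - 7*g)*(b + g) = b^2 - 6*b*g - 7*g^2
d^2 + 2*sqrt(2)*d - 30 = (d - 3*sqrt(2))*(d + 5*sqrt(2))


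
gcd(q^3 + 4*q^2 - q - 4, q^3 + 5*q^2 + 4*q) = q^2 + 5*q + 4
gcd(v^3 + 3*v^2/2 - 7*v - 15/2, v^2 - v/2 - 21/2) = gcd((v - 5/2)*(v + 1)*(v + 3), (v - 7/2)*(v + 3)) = v + 3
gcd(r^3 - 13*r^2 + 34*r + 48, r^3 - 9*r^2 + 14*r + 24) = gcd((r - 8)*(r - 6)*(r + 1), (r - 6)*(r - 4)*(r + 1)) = r^2 - 5*r - 6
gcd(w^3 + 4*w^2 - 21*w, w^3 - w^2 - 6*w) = w^2 - 3*w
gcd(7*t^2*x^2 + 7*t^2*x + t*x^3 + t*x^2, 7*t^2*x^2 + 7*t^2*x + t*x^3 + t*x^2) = 7*t^2*x^2 + 7*t^2*x + t*x^3 + t*x^2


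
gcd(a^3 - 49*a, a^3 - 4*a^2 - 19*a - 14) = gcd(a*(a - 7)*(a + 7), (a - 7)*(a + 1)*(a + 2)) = a - 7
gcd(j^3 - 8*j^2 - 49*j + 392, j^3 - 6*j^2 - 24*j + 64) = j - 8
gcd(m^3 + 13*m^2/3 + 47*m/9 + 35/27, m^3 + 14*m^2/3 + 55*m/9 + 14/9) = m^2 + 8*m/3 + 7/9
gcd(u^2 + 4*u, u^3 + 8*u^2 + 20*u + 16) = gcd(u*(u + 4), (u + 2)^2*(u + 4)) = u + 4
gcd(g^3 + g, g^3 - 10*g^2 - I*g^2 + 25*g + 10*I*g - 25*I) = g - I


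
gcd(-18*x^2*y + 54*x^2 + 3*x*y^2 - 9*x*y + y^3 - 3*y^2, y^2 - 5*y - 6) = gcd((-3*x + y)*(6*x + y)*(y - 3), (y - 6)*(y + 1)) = 1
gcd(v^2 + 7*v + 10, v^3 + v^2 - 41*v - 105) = v + 5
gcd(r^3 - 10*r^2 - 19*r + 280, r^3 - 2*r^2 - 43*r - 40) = r^2 - 3*r - 40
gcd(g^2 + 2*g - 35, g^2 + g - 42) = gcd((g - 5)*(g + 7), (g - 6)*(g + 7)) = g + 7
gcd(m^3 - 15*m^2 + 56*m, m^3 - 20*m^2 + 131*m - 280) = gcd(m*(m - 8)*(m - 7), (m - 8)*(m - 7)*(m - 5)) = m^2 - 15*m + 56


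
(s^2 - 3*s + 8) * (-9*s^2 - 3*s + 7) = -9*s^4 + 24*s^3 - 56*s^2 - 45*s + 56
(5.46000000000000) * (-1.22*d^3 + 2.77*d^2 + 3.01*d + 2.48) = -6.6612*d^3 + 15.1242*d^2 + 16.4346*d + 13.5408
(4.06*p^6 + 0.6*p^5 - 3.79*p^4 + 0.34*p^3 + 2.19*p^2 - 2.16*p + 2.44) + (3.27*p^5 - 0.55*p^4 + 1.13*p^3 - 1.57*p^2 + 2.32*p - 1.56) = 4.06*p^6 + 3.87*p^5 - 4.34*p^4 + 1.47*p^3 + 0.62*p^2 + 0.16*p + 0.88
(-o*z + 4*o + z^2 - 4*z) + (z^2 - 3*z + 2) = -o*z + 4*o + 2*z^2 - 7*z + 2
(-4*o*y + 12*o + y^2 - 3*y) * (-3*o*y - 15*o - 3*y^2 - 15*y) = 12*o^2*y^2 + 24*o^2*y - 180*o^2 + 9*o*y^3 + 18*o*y^2 - 135*o*y - 3*y^4 - 6*y^3 + 45*y^2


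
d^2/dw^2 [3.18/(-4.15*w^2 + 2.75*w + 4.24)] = (-109.5351*w^2 + 72.5835*w + 3.18*(8.3*w - 2.75)*(16.6*w - 5.5) + 111.91056)/(-4.15*w^2 + 2.75*w + 4.24)^3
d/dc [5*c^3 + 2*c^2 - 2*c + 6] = 15*c^2 + 4*c - 2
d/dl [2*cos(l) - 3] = -2*sin(l)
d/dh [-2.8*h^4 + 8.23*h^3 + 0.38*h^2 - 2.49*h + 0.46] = -11.2*h^3 + 24.69*h^2 + 0.76*h - 2.49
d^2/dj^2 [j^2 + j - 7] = 2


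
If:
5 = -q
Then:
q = -5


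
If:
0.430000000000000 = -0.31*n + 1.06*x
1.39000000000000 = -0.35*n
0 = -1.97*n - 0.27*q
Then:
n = -3.97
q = 28.98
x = -0.76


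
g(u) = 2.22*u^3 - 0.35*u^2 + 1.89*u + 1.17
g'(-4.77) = 156.76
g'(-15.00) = 1510.89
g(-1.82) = -16.81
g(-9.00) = -1662.57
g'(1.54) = 16.61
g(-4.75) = -253.63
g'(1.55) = 16.81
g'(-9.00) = 547.65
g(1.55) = 11.53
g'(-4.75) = 155.48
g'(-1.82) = 25.22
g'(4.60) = 139.60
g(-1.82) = -16.81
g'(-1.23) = 12.83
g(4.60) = 218.54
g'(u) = 6.66*u^2 - 0.7*u + 1.89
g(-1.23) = -5.82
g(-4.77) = -256.75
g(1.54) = 11.36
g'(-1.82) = 25.22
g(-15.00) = -7598.43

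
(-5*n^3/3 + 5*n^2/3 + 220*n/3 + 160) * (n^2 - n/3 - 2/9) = -5*n^5/3 + 20*n^4/9 + 1975*n^3/27 + 3650*n^2/27 - 1880*n/27 - 320/9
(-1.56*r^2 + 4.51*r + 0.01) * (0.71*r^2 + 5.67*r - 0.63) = -1.1076*r^4 - 5.6431*r^3 + 26.5616*r^2 - 2.7846*r - 0.0063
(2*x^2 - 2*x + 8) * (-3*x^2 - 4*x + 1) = -6*x^4 - 2*x^3 - 14*x^2 - 34*x + 8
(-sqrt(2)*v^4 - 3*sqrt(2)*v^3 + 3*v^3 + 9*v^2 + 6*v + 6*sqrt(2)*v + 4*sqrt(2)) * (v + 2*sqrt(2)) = -sqrt(2)*v^5 - 3*sqrt(2)*v^4 - v^4 - 3*v^3 + 6*sqrt(2)*v^3 + 6*v^2 + 24*sqrt(2)*v^2 + 16*sqrt(2)*v + 24*v + 16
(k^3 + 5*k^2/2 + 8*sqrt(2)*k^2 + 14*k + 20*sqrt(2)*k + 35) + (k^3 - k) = 2*k^3 + 5*k^2/2 + 8*sqrt(2)*k^2 + 13*k + 20*sqrt(2)*k + 35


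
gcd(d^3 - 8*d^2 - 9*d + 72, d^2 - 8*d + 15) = d - 3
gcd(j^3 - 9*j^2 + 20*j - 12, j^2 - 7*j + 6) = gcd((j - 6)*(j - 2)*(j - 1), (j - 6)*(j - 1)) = j^2 - 7*j + 6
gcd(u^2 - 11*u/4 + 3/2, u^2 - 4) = u - 2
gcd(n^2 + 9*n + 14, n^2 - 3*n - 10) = n + 2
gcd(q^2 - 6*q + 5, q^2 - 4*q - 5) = q - 5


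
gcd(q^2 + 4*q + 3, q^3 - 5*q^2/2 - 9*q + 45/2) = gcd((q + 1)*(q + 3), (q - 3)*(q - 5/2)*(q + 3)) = q + 3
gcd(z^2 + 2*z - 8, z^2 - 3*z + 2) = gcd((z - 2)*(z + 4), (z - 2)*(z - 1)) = z - 2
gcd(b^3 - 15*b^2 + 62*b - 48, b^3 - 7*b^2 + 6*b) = b^2 - 7*b + 6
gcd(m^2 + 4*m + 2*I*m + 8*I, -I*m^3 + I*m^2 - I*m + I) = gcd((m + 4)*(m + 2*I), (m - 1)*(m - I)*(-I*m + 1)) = 1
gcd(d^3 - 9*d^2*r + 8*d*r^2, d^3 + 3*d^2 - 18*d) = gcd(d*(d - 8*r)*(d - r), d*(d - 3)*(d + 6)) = d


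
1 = 1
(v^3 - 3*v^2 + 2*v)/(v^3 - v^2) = (v - 2)/v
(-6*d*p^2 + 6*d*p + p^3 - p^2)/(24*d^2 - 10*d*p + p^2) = p*(p - 1)/(-4*d + p)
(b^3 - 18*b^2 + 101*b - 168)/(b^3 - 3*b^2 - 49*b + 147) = (b - 8)/(b + 7)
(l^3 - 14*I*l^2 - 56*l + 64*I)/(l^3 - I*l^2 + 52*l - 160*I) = (l^2 - 10*I*l - 16)/(l^2 + 3*I*l + 40)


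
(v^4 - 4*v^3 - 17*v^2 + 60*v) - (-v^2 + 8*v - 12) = v^4 - 4*v^3 - 16*v^2 + 52*v + 12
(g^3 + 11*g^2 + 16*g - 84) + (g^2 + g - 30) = g^3 + 12*g^2 + 17*g - 114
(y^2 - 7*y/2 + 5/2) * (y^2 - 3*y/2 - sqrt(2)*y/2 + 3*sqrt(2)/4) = y^4 - 5*y^3 - sqrt(2)*y^3/2 + 5*sqrt(2)*y^2/2 + 31*y^2/4 - 31*sqrt(2)*y/8 - 15*y/4 + 15*sqrt(2)/8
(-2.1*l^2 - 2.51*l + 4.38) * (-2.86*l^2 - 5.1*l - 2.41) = 6.006*l^4 + 17.8886*l^3 + 5.3352*l^2 - 16.2889*l - 10.5558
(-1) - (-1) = 0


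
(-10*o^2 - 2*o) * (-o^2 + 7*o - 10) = 10*o^4 - 68*o^3 + 86*o^2 + 20*o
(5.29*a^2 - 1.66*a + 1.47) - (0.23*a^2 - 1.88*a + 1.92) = 5.06*a^2 + 0.22*a - 0.45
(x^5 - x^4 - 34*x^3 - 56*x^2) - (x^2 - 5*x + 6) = x^5 - x^4 - 34*x^3 - 57*x^2 + 5*x - 6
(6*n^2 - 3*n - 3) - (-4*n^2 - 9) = 10*n^2 - 3*n + 6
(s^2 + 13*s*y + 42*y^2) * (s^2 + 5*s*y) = s^4 + 18*s^3*y + 107*s^2*y^2 + 210*s*y^3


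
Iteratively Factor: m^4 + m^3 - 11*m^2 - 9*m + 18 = (m - 1)*(m^3 + 2*m^2 - 9*m - 18) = (m - 1)*(m + 2)*(m^2 - 9) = (m - 1)*(m + 2)*(m + 3)*(m - 3)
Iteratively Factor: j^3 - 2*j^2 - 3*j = (j)*(j^2 - 2*j - 3) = j*(j - 3)*(j + 1)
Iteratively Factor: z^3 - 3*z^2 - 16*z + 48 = (z - 3)*(z^2 - 16) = (z - 4)*(z - 3)*(z + 4)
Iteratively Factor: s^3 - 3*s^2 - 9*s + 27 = (s + 3)*(s^2 - 6*s + 9) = (s - 3)*(s + 3)*(s - 3)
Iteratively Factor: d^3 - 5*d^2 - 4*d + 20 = (d + 2)*(d^2 - 7*d + 10) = (d - 2)*(d + 2)*(d - 5)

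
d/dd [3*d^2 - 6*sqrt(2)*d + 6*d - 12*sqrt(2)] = 6*d - 6*sqrt(2) + 6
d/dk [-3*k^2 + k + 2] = 1 - 6*k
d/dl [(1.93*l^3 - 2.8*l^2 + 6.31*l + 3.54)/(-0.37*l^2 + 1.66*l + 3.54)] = (-0.7141*l^4 + 6.4076*l^3 + 18.1833*l^2 - 17.2044*l + 16.461)/(0.1369*l^4 - 1.2284*l^3 + 0.136*l^2 + 11.7528*l + 12.5316)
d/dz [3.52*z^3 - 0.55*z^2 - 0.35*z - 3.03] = 10.56*z^2 - 1.1*z - 0.35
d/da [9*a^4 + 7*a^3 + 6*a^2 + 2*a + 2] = 36*a^3 + 21*a^2 + 12*a + 2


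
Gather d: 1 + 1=2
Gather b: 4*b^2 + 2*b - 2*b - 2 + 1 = 4*b^2 - 1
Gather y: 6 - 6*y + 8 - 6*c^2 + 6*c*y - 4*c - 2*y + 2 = -6*c^2 - 4*c + y*(6*c - 8) + 16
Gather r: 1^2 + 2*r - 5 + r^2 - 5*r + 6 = r^2 - 3*r + 2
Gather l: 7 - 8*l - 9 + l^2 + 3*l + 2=l^2 - 5*l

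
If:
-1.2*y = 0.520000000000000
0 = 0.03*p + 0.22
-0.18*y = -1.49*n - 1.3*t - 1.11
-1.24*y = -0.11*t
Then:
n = 3.46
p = -7.33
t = -4.88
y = -0.43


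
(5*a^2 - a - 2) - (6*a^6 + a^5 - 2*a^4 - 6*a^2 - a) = -6*a^6 - a^5 + 2*a^4 + 11*a^2 - 2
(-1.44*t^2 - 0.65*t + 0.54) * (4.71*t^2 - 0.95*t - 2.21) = -6.7824*t^4 - 1.6935*t^3 + 6.3433*t^2 + 0.9235*t - 1.1934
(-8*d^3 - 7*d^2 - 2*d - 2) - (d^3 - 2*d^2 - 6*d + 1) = -9*d^3 - 5*d^2 + 4*d - 3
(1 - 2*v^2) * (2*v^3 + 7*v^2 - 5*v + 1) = -4*v^5 - 14*v^4 + 12*v^3 + 5*v^2 - 5*v + 1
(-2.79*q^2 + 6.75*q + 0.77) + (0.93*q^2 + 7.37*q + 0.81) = -1.86*q^2 + 14.12*q + 1.58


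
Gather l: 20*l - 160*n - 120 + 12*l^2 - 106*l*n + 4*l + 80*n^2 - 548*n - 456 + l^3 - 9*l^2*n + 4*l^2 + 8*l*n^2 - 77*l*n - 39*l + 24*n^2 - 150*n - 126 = l^3 + l^2*(16 - 9*n) + l*(8*n^2 - 183*n - 15) + 104*n^2 - 858*n - 702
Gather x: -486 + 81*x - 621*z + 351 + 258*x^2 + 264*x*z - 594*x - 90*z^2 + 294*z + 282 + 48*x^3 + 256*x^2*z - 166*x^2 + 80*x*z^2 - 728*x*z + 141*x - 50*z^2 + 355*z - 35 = 48*x^3 + x^2*(256*z + 92) + x*(80*z^2 - 464*z - 372) - 140*z^2 + 28*z + 112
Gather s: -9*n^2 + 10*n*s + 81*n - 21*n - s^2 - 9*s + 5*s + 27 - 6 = -9*n^2 + 60*n - s^2 + s*(10*n - 4) + 21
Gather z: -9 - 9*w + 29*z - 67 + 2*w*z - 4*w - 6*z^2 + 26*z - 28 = -13*w - 6*z^2 + z*(2*w + 55) - 104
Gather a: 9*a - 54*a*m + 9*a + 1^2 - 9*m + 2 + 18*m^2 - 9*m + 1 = a*(18 - 54*m) + 18*m^2 - 18*m + 4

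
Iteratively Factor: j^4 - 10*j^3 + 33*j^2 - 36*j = (j - 4)*(j^3 - 6*j^2 + 9*j) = (j - 4)*(j - 3)*(j^2 - 3*j) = j*(j - 4)*(j - 3)*(j - 3)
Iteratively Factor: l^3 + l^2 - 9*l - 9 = (l + 1)*(l^2 - 9) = (l - 3)*(l + 1)*(l + 3)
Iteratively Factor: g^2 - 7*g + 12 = (g - 3)*(g - 4)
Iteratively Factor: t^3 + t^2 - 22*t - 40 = (t - 5)*(t^2 + 6*t + 8) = (t - 5)*(t + 2)*(t + 4)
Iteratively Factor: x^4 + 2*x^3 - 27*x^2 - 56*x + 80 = (x + 4)*(x^3 - 2*x^2 - 19*x + 20) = (x - 1)*(x + 4)*(x^2 - x - 20) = (x - 1)*(x + 4)^2*(x - 5)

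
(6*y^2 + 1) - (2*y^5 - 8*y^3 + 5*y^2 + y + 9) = -2*y^5 + 8*y^3 + y^2 - y - 8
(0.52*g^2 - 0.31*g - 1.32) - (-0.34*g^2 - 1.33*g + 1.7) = 0.86*g^2 + 1.02*g - 3.02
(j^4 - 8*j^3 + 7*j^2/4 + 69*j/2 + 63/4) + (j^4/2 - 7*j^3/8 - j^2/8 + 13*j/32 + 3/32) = 3*j^4/2 - 71*j^3/8 + 13*j^2/8 + 1117*j/32 + 507/32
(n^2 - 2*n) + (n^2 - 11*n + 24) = 2*n^2 - 13*n + 24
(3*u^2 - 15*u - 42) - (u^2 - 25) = 2*u^2 - 15*u - 17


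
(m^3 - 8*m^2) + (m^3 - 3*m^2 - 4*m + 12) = 2*m^3 - 11*m^2 - 4*m + 12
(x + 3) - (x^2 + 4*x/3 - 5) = -x^2 - x/3 + 8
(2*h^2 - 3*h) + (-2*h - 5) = 2*h^2 - 5*h - 5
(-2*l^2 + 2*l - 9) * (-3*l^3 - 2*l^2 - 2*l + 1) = 6*l^5 - 2*l^4 + 27*l^3 + 12*l^2 + 20*l - 9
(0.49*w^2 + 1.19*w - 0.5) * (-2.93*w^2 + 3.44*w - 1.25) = -1.4357*w^4 - 1.8011*w^3 + 4.9461*w^2 - 3.2075*w + 0.625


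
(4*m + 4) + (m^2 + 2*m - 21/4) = m^2 + 6*m - 5/4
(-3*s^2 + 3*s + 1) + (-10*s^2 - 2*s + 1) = -13*s^2 + s + 2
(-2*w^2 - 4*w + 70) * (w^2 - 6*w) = -2*w^4 + 8*w^3 + 94*w^2 - 420*w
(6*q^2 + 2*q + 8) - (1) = 6*q^2 + 2*q + 7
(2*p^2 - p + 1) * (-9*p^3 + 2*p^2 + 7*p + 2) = -18*p^5 + 13*p^4 + 3*p^3 - p^2 + 5*p + 2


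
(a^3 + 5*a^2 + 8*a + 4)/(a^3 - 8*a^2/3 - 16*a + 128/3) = 3*(a^3 + 5*a^2 + 8*a + 4)/(3*a^3 - 8*a^2 - 48*a + 128)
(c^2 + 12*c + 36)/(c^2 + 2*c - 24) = (c + 6)/(c - 4)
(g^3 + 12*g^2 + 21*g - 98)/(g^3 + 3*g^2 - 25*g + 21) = (g^2 + 5*g - 14)/(g^2 - 4*g + 3)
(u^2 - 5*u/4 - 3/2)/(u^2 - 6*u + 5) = (4*u^2 - 5*u - 6)/(4*(u^2 - 6*u + 5))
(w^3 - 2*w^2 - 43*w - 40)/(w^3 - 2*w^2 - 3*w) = (w^2 - 3*w - 40)/(w*(w - 3))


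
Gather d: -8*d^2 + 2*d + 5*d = -8*d^2 + 7*d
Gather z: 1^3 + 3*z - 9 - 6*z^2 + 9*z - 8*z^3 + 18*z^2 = -8*z^3 + 12*z^2 + 12*z - 8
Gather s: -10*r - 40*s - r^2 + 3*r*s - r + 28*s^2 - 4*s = -r^2 - 11*r + 28*s^2 + s*(3*r - 44)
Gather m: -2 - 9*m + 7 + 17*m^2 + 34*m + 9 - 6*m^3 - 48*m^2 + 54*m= -6*m^3 - 31*m^2 + 79*m + 14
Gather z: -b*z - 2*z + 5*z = z*(3 - b)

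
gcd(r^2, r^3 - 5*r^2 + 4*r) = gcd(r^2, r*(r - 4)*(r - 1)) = r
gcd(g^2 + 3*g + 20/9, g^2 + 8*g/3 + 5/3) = g + 5/3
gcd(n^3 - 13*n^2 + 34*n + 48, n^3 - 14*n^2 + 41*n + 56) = n^2 - 7*n - 8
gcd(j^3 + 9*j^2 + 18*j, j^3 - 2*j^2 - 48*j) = j^2 + 6*j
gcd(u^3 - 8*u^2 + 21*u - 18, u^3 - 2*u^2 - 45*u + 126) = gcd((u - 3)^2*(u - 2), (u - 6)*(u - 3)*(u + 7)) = u - 3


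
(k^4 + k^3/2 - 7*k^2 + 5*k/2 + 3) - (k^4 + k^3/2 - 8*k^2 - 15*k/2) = k^2 + 10*k + 3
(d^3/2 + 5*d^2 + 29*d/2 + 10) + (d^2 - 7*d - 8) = d^3/2 + 6*d^2 + 15*d/2 + 2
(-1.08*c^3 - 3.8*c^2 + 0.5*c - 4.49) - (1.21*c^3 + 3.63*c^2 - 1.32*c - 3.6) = -2.29*c^3 - 7.43*c^2 + 1.82*c - 0.89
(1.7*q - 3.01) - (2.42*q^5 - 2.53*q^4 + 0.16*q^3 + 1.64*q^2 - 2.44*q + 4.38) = -2.42*q^5 + 2.53*q^4 - 0.16*q^3 - 1.64*q^2 + 4.14*q - 7.39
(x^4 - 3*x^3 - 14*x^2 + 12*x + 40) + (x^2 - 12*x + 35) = x^4 - 3*x^3 - 13*x^2 + 75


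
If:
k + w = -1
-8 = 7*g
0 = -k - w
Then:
No Solution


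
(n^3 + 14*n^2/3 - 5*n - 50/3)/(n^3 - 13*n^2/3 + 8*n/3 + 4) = (3*n^2 + 20*n + 25)/(3*n^2 - 7*n - 6)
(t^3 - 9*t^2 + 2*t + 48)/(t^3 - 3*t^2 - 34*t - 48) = (t - 3)/(t + 3)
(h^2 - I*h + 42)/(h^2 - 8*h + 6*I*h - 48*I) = (h - 7*I)/(h - 8)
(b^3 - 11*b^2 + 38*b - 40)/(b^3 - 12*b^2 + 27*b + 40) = (b^2 - 6*b + 8)/(b^2 - 7*b - 8)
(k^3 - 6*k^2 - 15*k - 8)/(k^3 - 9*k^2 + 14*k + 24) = (k^2 - 7*k - 8)/(k^2 - 10*k + 24)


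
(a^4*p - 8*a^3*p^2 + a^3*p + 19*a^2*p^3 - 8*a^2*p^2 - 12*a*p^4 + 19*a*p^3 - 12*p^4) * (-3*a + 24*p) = -3*a^5*p + 48*a^4*p^2 - 3*a^4*p - 249*a^3*p^3 + 48*a^3*p^2 + 492*a^2*p^4 - 249*a^2*p^3 - 288*a*p^5 + 492*a*p^4 - 288*p^5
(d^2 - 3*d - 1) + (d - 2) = d^2 - 2*d - 3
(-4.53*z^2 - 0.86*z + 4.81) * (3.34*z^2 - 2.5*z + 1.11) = -15.1302*z^4 + 8.4526*z^3 + 13.1871*z^2 - 12.9796*z + 5.3391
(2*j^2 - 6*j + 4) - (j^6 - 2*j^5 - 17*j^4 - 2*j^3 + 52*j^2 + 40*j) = -j^6 + 2*j^5 + 17*j^4 + 2*j^3 - 50*j^2 - 46*j + 4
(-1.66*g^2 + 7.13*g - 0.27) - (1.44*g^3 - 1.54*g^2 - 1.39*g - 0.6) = -1.44*g^3 - 0.12*g^2 + 8.52*g + 0.33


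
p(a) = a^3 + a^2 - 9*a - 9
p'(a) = 3*a^2 + 2*a - 9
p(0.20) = -10.75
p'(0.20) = -8.48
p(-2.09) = 5.05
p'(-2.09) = -0.08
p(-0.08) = -8.27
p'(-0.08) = -9.14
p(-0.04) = -8.64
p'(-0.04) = -9.08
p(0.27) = -11.34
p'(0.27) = -8.24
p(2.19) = -13.41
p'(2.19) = 9.77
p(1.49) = -16.88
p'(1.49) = 0.64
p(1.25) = -16.73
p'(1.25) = -1.81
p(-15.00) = -3024.00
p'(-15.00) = 636.00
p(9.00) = 720.00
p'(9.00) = 252.00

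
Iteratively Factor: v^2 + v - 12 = (v + 4)*(v - 3)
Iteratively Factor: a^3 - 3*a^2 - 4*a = (a)*(a^2 - 3*a - 4) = a*(a - 4)*(a + 1)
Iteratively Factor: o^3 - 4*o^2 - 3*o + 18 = (o + 2)*(o^2 - 6*o + 9) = (o - 3)*(o + 2)*(o - 3)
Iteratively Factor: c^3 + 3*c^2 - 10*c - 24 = (c + 4)*(c^2 - c - 6) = (c + 2)*(c + 4)*(c - 3)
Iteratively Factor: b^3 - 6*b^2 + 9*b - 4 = (b - 1)*(b^2 - 5*b + 4) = (b - 4)*(b - 1)*(b - 1)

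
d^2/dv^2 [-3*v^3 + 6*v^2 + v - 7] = 12 - 18*v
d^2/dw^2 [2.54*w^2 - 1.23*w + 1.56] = 5.08000000000000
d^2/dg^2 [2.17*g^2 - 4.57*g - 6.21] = 4.34000000000000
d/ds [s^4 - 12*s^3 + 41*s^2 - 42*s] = 4*s^3 - 36*s^2 + 82*s - 42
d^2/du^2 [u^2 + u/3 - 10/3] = 2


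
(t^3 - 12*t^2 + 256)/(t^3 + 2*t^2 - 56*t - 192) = (t - 8)/(t + 6)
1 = 1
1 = 1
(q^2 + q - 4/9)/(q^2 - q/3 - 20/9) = (3*q - 1)/(3*q - 5)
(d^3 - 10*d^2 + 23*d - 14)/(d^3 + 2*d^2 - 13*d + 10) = (d - 7)/(d + 5)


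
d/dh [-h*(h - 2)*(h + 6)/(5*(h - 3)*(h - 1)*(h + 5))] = (3*h^4 + 10*h^3 + 11*h^2 - 120*h + 180)/(5*(h^6 + 2*h^5 - 33*h^4 - 4*h^3 + 319*h^2 - 510*h + 225))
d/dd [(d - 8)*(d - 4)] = 2*d - 12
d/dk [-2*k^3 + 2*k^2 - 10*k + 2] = -6*k^2 + 4*k - 10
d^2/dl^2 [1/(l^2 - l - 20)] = 2*(l^2 - l - (2*l - 1)^2 - 20)/(-l^2 + l + 20)^3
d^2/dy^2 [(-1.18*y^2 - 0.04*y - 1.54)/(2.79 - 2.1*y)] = (3.5527136788005e-15*y^2 - 3.5527136788005e-15*y + 32.421996)/(9.261*y^3 - 36.9117*y^2 + 49.03983*y - 21.717639)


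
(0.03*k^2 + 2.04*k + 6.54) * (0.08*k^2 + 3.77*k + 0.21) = 0.0024*k^4 + 0.2763*k^3 + 8.2203*k^2 + 25.0842*k + 1.3734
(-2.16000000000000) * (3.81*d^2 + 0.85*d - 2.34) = -8.2296*d^2 - 1.836*d + 5.0544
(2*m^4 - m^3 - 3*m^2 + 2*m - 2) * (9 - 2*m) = -4*m^5 + 20*m^4 - 3*m^3 - 31*m^2 + 22*m - 18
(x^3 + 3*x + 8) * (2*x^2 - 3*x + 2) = 2*x^5 - 3*x^4 + 8*x^3 + 7*x^2 - 18*x + 16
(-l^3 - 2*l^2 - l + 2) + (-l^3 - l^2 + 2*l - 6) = -2*l^3 - 3*l^2 + l - 4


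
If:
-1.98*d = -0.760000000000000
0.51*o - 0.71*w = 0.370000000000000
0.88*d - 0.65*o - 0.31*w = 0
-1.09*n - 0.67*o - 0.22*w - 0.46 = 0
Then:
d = 0.38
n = -0.75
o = 0.57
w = -0.11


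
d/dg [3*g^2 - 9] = 6*g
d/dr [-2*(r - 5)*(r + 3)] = 4 - 4*r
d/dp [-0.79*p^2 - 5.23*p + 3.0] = -1.58*p - 5.23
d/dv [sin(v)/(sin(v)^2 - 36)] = (cos(v)^2 - 37)*cos(v)/(sin(v)^2 - 36)^2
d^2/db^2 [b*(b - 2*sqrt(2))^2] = 6*b - 8*sqrt(2)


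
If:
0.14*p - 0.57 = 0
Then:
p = 4.07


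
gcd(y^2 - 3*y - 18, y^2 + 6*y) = 1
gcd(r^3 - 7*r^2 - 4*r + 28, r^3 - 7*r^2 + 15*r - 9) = 1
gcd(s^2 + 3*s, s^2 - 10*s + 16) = 1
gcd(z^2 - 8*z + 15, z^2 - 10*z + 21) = z - 3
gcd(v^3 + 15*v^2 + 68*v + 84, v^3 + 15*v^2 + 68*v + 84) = v^3 + 15*v^2 + 68*v + 84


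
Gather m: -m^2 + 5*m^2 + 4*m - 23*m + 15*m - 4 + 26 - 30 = 4*m^2 - 4*m - 8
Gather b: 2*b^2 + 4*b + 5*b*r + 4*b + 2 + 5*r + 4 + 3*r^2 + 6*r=2*b^2 + b*(5*r + 8) + 3*r^2 + 11*r + 6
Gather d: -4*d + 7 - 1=6 - 4*d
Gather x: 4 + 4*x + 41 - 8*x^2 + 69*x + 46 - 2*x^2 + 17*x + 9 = -10*x^2 + 90*x + 100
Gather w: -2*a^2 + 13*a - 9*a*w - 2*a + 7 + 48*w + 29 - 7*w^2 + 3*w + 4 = -2*a^2 + 11*a - 7*w^2 + w*(51 - 9*a) + 40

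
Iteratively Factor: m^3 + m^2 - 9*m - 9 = (m - 3)*(m^2 + 4*m + 3) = (m - 3)*(m + 3)*(m + 1)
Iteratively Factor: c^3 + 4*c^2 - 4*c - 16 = (c + 2)*(c^2 + 2*c - 8) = (c + 2)*(c + 4)*(c - 2)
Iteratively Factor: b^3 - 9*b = (b)*(b^2 - 9) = b*(b + 3)*(b - 3)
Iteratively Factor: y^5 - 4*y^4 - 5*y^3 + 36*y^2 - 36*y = (y + 3)*(y^4 - 7*y^3 + 16*y^2 - 12*y) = (y - 2)*(y + 3)*(y^3 - 5*y^2 + 6*y) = y*(y - 2)*(y + 3)*(y^2 - 5*y + 6) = y*(y - 2)^2*(y + 3)*(y - 3)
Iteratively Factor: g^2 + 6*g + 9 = (g + 3)*(g + 3)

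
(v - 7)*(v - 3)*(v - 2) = v^3 - 12*v^2 + 41*v - 42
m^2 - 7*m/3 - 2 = (m - 3)*(m + 2/3)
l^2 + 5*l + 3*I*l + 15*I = (l + 5)*(l + 3*I)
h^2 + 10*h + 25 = (h + 5)^2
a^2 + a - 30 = (a - 5)*(a + 6)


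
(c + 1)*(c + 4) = c^2 + 5*c + 4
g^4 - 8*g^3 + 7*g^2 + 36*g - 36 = (g - 6)*(g - 3)*(g - 1)*(g + 2)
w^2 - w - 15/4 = (w - 5/2)*(w + 3/2)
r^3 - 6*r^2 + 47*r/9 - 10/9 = (r - 5)*(r - 2/3)*(r - 1/3)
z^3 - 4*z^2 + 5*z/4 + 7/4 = (z - 7/2)*(z - 1)*(z + 1/2)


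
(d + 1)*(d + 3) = d^2 + 4*d + 3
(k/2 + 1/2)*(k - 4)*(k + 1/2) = k^3/2 - 5*k^2/4 - 11*k/4 - 1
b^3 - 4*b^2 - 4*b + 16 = (b - 4)*(b - 2)*(b + 2)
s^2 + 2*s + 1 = (s + 1)^2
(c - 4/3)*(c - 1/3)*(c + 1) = c^3 - 2*c^2/3 - 11*c/9 + 4/9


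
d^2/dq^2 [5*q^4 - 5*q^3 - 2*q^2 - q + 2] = 60*q^2 - 30*q - 4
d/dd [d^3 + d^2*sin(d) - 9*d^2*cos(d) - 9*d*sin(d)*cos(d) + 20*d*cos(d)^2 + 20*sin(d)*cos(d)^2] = 9*d^2*sin(d) + d^2*cos(d) + 3*d^2 + 2*d*sin(d) - 20*d*sin(2*d) - 18*d*cos(d) - 9*d*cos(2*d) - 9*sin(2*d)/2 + 5*cos(d) + 10*cos(2*d) + 15*cos(3*d) + 10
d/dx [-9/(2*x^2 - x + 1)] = 9*(4*x - 1)/(2*x^2 - x + 1)^2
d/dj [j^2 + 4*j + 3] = 2*j + 4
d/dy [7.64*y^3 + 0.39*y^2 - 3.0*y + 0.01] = 22.92*y^2 + 0.78*y - 3.0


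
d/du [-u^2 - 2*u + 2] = -2*u - 2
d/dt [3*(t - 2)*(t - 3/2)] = 6*t - 21/2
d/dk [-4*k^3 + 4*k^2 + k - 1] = -12*k^2 + 8*k + 1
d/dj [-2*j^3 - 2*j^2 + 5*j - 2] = -6*j^2 - 4*j + 5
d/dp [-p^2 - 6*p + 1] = -2*p - 6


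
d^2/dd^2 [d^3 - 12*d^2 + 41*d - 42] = 6*d - 24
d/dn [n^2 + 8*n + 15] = 2*n + 8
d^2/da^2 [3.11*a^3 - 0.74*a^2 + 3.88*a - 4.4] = 18.66*a - 1.48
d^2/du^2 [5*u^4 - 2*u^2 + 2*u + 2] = 60*u^2 - 4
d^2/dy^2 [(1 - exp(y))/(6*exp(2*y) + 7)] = (-36*exp(4*y) + 144*exp(3*y) + 252*exp(2*y) - 168*exp(y) - 49)*exp(y)/(216*exp(6*y) + 756*exp(4*y) + 882*exp(2*y) + 343)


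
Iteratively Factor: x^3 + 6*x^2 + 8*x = (x + 2)*(x^2 + 4*x) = (x + 2)*(x + 4)*(x)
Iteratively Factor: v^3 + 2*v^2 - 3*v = (v)*(v^2 + 2*v - 3) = v*(v + 3)*(v - 1)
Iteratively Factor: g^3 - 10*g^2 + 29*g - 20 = (g - 4)*(g^2 - 6*g + 5) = (g - 4)*(g - 1)*(g - 5)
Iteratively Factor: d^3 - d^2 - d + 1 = (d - 1)*(d^2 - 1) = (d - 1)^2*(d + 1)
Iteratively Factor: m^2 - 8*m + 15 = (m - 3)*(m - 5)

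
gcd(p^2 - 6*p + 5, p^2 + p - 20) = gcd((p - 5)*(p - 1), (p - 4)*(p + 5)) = 1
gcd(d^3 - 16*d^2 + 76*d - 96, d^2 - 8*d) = d - 8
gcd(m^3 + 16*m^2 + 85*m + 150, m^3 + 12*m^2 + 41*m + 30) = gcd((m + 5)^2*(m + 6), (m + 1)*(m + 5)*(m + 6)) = m^2 + 11*m + 30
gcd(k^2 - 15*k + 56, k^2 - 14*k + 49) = k - 7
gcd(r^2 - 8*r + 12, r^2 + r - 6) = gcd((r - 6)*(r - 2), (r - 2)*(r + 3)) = r - 2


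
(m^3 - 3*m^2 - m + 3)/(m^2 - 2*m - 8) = (-m^3 + 3*m^2 + m - 3)/(-m^2 + 2*m + 8)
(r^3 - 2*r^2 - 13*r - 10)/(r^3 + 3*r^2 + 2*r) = (r - 5)/r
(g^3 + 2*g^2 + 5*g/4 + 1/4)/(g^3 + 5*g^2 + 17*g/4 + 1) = (g + 1)/(g + 4)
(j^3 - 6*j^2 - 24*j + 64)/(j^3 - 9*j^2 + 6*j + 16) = (j + 4)/(j + 1)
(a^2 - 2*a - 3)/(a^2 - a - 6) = (a + 1)/(a + 2)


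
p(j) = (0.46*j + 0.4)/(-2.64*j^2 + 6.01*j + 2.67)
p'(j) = (0.46*j + 0.4)*(5.28*j - 6.01)/(-2.64*j^2 + 6.01*j + 2.67)^2 + 0.46/(-2.64*j^2 + 6.01*j + 2.67)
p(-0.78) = -0.01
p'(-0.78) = -0.16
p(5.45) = -0.07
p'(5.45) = 0.03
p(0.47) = 0.13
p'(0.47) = 0.00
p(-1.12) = 0.02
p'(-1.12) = -0.04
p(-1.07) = 0.01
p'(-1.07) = -0.04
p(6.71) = -0.05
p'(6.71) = 0.01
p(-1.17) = 0.02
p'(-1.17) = -0.03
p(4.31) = -0.12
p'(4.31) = 0.07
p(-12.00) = 0.01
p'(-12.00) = 0.00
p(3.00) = -0.58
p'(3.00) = 1.72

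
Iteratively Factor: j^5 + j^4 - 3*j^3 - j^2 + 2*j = (j)*(j^4 + j^3 - 3*j^2 - j + 2) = j*(j - 1)*(j^3 + 2*j^2 - j - 2) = j*(j - 1)*(j + 1)*(j^2 + j - 2) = j*(j - 1)^2*(j + 1)*(j + 2)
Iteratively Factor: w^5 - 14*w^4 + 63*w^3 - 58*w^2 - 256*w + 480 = (w - 3)*(w^4 - 11*w^3 + 30*w^2 + 32*w - 160) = (w - 4)*(w - 3)*(w^3 - 7*w^2 + 2*w + 40) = (w - 4)^2*(w - 3)*(w^2 - 3*w - 10) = (w - 5)*(w - 4)^2*(w - 3)*(w + 2)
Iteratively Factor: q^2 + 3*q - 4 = (q - 1)*(q + 4)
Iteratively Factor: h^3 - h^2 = (h - 1)*(h^2) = h*(h - 1)*(h)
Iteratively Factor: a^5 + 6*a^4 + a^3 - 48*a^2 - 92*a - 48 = (a + 2)*(a^4 + 4*a^3 - 7*a^2 - 34*a - 24) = (a + 1)*(a + 2)*(a^3 + 3*a^2 - 10*a - 24) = (a + 1)*(a + 2)*(a + 4)*(a^2 - a - 6) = (a - 3)*(a + 1)*(a + 2)*(a + 4)*(a + 2)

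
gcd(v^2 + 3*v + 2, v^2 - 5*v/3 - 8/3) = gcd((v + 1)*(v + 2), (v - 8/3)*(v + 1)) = v + 1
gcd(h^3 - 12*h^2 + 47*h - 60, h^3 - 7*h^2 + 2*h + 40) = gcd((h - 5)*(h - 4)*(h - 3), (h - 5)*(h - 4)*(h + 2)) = h^2 - 9*h + 20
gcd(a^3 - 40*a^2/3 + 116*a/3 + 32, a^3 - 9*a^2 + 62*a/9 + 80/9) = a^2 - 22*a/3 - 16/3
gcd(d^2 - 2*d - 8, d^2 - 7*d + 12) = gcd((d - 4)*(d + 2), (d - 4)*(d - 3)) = d - 4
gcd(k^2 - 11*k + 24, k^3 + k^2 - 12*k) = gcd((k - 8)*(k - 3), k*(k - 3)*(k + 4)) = k - 3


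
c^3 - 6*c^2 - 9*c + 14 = (c - 7)*(c - 1)*(c + 2)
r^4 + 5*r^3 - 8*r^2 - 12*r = r*(r - 2)*(r + 1)*(r + 6)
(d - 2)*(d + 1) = d^2 - d - 2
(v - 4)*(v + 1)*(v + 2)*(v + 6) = v^4 + 5*v^3 - 16*v^2 - 68*v - 48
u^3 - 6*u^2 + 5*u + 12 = (u - 4)*(u - 3)*(u + 1)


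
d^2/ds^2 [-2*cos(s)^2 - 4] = 4*cos(2*s)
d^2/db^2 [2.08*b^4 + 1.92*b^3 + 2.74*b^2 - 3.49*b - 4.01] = 24.96*b^2 + 11.52*b + 5.48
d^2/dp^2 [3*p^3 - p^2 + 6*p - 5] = 18*p - 2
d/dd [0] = 0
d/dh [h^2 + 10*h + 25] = 2*h + 10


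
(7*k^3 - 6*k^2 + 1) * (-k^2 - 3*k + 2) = -7*k^5 - 15*k^4 + 32*k^3 - 13*k^2 - 3*k + 2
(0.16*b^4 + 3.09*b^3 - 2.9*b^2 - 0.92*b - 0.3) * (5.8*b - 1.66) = 0.928*b^5 + 17.6564*b^4 - 21.9494*b^3 - 0.522*b^2 - 0.2128*b + 0.498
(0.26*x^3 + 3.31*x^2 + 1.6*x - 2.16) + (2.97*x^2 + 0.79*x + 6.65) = 0.26*x^3 + 6.28*x^2 + 2.39*x + 4.49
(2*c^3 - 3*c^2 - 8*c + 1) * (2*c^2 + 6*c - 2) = 4*c^5 + 6*c^4 - 38*c^3 - 40*c^2 + 22*c - 2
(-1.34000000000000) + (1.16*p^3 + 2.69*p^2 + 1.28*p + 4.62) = 1.16*p^3 + 2.69*p^2 + 1.28*p + 3.28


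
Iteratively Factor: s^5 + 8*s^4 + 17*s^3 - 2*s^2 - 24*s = (s - 1)*(s^4 + 9*s^3 + 26*s^2 + 24*s) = (s - 1)*(s + 4)*(s^3 + 5*s^2 + 6*s) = (s - 1)*(s + 2)*(s + 4)*(s^2 + 3*s) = s*(s - 1)*(s + 2)*(s + 4)*(s + 3)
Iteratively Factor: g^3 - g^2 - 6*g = (g + 2)*(g^2 - 3*g) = g*(g + 2)*(g - 3)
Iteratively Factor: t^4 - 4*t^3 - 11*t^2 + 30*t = (t - 2)*(t^3 - 2*t^2 - 15*t) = (t - 2)*(t + 3)*(t^2 - 5*t) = t*(t - 2)*(t + 3)*(t - 5)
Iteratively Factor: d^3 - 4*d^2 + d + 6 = (d + 1)*(d^2 - 5*d + 6) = (d - 3)*(d + 1)*(d - 2)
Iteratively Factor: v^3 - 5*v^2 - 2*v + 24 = (v - 3)*(v^2 - 2*v - 8) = (v - 3)*(v + 2)*(v - 4)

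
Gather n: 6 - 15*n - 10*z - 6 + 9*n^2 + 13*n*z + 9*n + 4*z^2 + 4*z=9*n^2 + n*(13*z - 6) + 4*z^2 - 6*z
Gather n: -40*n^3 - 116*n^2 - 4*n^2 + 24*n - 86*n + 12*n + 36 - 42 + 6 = -40*n^3 - 120*n^2 - 50*n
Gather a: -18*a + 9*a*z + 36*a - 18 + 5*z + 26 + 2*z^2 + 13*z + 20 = a*(9*z + 18) + 2*z^2 + 18*z + 28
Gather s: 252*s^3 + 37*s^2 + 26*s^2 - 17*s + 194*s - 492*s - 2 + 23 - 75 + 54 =252*s^3 + 63*s^2 - 315*s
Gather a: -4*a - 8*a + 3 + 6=9 - 12*a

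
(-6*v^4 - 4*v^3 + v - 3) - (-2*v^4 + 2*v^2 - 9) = -4*v^4 - 4*v^3 - 2*v^2 + v + 6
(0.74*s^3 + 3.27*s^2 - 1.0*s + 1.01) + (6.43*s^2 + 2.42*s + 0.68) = 0.74*s^3 + 9.7*s^2 + 1.42*s + 1.69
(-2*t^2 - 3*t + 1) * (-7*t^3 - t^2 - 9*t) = 14*t^5 + 23*t^4 + 14*t^3 + 26*t^2 - 9*t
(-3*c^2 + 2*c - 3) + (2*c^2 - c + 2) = -c^2 + c - 1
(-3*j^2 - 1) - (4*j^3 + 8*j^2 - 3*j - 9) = -4*j^3 - 11*j^2 + 3*j + 8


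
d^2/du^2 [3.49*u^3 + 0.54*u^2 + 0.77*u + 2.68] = 20.94*u + 1.08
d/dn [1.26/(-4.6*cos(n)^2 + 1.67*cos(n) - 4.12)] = (2.1042 - 11.592*cos(n))*sin(n)/(4.6*cos(n)^2 - 1.67*cos(n) + 4.12)^2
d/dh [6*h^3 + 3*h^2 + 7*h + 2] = 18*h^2 + 6*h + 7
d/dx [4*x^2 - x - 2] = 8*x - 1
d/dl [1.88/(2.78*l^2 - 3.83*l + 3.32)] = (7.2004 - 10.4528*l)/(2.78*l^2 - 3.83*l + 3.32)^2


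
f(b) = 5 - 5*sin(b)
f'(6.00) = -4.80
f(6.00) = 6.40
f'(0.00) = -5.00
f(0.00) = 5.00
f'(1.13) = -2.13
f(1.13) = 0.48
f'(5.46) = -3.40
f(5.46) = 8.67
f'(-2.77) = 4.66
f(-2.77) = 6.82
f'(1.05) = -2.49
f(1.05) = 0.66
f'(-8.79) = 4.03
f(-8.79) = 7.96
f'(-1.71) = 0.69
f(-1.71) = 9.95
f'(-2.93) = 4.89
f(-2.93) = 6.05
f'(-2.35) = 3.51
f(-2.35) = 8.56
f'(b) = -5*cos(b)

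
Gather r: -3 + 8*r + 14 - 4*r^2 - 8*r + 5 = 16 - 4*r^2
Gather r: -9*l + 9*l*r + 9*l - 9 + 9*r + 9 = r*(9*l + 9)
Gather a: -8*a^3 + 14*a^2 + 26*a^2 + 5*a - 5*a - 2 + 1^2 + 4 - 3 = -8*a^3 + 40*a^2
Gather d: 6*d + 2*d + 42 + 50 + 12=8*d + 104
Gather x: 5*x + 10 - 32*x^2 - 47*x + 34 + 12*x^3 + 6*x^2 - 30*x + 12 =12*x^3 - 26*x^2 - 72*x + 56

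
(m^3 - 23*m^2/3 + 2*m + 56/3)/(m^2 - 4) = (3*m^2 - 17*m - 28)/(3*(m + 2))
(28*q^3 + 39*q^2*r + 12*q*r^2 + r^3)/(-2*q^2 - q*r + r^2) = (-28*q^2 - 11*q*r - r^2)/(2*q - r)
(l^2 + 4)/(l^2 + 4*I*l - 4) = (l - 2*I)/(l + 2*I)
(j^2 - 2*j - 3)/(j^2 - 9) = (j + 1)/(j + 3)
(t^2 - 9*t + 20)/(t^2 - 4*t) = (t - 5)/t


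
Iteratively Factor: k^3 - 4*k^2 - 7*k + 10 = (k - 1)*(k^2 - 3*k - 10) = (k - 1)*(k + 2)*(k - 5)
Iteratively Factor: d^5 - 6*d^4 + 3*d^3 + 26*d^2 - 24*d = (d + 2)*(d^4 - 8*d^3 + 19*d^2 - 12*d) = (d - 4)*(d + 2)*(d^3 - 4*d^2 + 3*d) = (d - 4)*(d - 3)*(d + 2)*(d^2 - d) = d*(d - 4)*(d - 3)*(d + 2)*(d - 1)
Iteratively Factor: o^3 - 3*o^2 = (o)*(o^2 - 3*o) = o^2*(o - 3)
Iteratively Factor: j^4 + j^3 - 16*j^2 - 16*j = (j + 4)*(j^3 - 3*j^2 - 4*j) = (j - 4)*(j + 4)*(j^2 + j) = (j - 4)*(j + 1)*(j + 4)*(j)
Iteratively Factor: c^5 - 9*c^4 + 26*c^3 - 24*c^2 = (c - 3)*(c^4 - 6*c^3 + 8*c^2) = c*(c - 3)*(c^3 - 6*c^2 + 8*c) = c^2*(c - 3)*(c^2 - 6*c + 8) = c^2*(c - 4)*(c - 3)*(c - 2)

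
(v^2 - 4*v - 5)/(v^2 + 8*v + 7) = (v - 5)/(v + 7)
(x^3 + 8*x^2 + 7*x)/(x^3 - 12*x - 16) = x*(x^2 + 8*x + 7)/(x^3 - 12*x - 16)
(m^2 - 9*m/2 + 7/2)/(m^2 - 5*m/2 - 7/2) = (m - 1)/(m + 1)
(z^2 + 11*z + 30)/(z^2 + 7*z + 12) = (z^2 + 11*z + 30)/(z^2 + 7*z + 12)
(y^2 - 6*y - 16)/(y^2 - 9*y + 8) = (y + 2)/(y - 1)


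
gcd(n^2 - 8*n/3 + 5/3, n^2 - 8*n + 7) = n - 1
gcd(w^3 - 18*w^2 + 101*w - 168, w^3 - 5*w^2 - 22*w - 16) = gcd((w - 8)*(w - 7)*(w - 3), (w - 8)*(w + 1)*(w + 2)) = w - 8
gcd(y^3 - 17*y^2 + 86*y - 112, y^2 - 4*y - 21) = y - 7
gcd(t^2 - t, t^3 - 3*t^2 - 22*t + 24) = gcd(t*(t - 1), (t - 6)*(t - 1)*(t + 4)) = t - 1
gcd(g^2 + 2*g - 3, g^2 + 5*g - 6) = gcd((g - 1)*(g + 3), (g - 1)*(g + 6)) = g - 1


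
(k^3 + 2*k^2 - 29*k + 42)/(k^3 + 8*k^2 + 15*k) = (k^3 + 2*k^2 - 29*k + 42)/(k*(k^2 + 8*k + 15))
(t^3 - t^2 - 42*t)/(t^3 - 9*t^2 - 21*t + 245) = t*(t + 6)/(t^2 - 2*t - 35)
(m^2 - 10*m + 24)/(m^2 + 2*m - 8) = (m^2 - 10*m + 24)/(m^2 + 2*m - 8)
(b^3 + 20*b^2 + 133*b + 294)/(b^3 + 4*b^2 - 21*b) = (b^2 + 13*b + 42)/(b*(b - 3))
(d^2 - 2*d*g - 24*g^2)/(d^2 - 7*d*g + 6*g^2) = (d + 4*g)/(d - g)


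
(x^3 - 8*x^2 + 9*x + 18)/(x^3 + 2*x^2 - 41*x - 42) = (x - 3)/(x + 7)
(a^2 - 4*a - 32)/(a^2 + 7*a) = (a^2 - 4*a - 32)/(a*(a + 7))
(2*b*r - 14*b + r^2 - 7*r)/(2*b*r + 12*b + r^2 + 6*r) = (r - 7)/(r + 6)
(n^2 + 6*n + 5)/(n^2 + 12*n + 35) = (n + 1)/(n + 7)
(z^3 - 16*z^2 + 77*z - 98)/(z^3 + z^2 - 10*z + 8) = (z^2 - 14*z + 49)/(z^2 + 3*z - 4)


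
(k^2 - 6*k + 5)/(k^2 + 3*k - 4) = (k - 5)/(k + 4)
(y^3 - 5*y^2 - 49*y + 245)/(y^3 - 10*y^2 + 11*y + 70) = (y + 7)/(y + 2)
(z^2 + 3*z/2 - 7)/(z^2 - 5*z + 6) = (z + 7/2)/(z - 3)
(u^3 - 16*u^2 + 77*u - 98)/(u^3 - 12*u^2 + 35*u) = (u^2 - 9*u + 14)/(u*(u - 5))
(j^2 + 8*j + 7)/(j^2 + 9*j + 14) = (j + 1)/(j + 2)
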